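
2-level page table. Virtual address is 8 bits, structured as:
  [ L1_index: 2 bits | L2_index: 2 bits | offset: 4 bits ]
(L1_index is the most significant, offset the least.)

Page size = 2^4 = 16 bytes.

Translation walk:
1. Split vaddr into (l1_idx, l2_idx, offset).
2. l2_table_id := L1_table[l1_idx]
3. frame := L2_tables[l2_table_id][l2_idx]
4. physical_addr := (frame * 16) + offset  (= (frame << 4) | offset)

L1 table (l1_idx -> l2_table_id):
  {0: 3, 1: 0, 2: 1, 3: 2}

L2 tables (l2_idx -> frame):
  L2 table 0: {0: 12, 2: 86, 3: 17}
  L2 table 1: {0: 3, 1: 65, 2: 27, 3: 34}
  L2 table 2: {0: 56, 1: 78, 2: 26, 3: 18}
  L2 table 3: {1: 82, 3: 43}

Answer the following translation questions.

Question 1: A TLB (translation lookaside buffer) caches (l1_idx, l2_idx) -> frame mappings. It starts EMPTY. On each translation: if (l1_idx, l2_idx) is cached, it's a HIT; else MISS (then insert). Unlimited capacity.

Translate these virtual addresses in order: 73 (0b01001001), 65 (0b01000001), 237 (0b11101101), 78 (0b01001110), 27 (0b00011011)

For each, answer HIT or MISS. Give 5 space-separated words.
vaddr=73: (1,0) not in TLB -> MISS, insert
vaddr=65: (1,0) in TLB -> HIT
vaddr=237: (3,2) not in TLB -> MISS, insert
vaddr=78: (1,0) in TLB -> HIT
vaddr=27: (0,1) not in TLB -> MISS, insert

Answer: MISS HIT MISS HIT MISS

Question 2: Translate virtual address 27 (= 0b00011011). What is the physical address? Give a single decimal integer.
Answer: 1323

Derivation:
vaddr = 27 = 0b00011011
Split: l1_idx=0, l2_idx=1, offset=11
L1[0] = 3
L2[3][1] = 82
paddr = 82 * 16 + 11 = 1323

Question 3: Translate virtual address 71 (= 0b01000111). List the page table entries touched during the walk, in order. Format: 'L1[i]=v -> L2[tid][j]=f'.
vaddr = 71 = 0b01000111
Split: l1_idx=1, l2_idx=0, offset=7

Answer: L1[1]=0 -> L2[0][0]=12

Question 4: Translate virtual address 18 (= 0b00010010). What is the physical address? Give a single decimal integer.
Answer: 1314

Derivation:
vaddr = 18 = 0b00010010
Split: l1_idx=0, l2_idx=1, offset=2
L1[0] = 3
L2[3][1] = 82
paddr = 82 * 16 + 2 = 1314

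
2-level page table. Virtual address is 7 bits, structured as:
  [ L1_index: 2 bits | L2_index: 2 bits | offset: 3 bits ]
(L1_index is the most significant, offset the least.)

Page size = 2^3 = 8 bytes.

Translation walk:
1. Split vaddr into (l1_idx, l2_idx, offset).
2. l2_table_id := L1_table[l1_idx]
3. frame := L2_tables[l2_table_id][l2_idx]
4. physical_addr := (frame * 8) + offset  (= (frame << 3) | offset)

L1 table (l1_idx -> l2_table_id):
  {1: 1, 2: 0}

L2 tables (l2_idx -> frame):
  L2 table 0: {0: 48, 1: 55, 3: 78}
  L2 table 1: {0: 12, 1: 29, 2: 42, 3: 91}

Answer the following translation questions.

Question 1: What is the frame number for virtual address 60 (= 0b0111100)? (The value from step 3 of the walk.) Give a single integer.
Answer: 91

Derivation:
vaddr = 60: l1_idx=1, l2_idx=3
L1[1] = 1; L2[1][3] = 91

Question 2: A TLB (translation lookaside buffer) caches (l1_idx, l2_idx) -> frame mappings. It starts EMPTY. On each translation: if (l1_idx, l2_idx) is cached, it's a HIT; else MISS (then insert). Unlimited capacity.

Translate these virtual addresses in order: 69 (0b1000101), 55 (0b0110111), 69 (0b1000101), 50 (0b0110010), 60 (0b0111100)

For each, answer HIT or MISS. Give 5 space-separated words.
vaddr=69: (2,0) not in TLB -> MISS, insert
vaddr=55: (1,2) not in TLB -> MISS, insert
vaddr=69: (2,0) in TLB -> HIT
vaddr=50: (1,2) in TLB -> HIT
vaddr=60: (1,3) not in TLB -> MISS, insert

Answer: MISS MISS HIT HIT MISS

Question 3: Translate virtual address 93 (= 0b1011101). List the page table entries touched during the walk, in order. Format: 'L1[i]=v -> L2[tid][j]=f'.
vaddr = 93 = 0b1011101
Split: l1_idx=2, l2_idx=3, offset=5

Answer: L1[2]=0 -> L2[0][3]=78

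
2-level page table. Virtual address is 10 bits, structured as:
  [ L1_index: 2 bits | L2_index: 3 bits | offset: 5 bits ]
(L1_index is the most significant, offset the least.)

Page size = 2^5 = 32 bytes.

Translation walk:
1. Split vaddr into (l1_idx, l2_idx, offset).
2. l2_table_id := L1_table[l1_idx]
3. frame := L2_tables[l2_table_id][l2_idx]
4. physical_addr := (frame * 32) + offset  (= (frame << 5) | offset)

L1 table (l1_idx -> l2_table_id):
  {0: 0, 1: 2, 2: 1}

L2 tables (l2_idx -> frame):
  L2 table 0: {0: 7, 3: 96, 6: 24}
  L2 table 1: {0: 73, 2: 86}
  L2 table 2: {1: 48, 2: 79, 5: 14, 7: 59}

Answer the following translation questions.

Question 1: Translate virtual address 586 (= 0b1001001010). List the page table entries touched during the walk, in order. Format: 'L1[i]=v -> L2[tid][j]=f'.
Answer: L1[2]=1 -> L2[1][2]=86

Derivation:
vaddr = 586 = 0b1001001010
Split: l1_idx=2, l2_idx=2, offset=10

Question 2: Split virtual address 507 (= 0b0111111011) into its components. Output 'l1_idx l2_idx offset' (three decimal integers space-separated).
Answer: 1 7 27

Derivation:
vaddr = 507 = 0b0111111011
  top 2 bits -> l1_idx = 1
  next 3 bits -> l2_idx = 7
  bottom 5 bits -> offset = 27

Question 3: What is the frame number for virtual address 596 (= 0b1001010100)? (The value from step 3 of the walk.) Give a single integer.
Answer: 86

Derivation:
vaddr = 596: l1_idx=2, l2_idx=2
L1[2] = 1; L2[1][2] = 86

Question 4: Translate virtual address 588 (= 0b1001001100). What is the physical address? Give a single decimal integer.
Answer: 2764

Derivation:
vaddr = 588 = 0b1001001100
Split: l1_idx=2, l2_idx=2, offset=12
L1[2] = 1
L2[1][2] = 86
paddr = 86 * 32 + 12 = 2764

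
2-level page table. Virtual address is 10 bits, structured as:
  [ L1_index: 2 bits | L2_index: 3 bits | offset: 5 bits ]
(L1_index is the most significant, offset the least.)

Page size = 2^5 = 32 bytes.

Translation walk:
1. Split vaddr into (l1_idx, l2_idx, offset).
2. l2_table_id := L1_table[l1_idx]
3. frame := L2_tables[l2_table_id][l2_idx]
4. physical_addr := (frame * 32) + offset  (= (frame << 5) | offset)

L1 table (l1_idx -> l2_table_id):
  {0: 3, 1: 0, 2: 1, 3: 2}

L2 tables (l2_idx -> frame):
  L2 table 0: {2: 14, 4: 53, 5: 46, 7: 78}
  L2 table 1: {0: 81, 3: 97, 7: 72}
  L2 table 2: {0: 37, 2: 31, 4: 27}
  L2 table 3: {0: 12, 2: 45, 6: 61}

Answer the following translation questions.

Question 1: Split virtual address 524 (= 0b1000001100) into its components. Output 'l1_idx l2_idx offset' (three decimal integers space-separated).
vaddr = 524 = 0b1000001100
  top 2 bits -> l1_idx = 2
  next 3 bits -> l2_idx = 0
  bottom 5 bits -> offset = 12

Answer: 2 0 12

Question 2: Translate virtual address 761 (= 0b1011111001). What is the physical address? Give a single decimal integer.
Answer: 2329

Derivation:
vaddr = 761 = 0b1011111001
Split: l1_idx=2, l2_idx=7, offset=25
L1[2] = 1
L2[1][7] = 72
paddr = 72 * 32 + 25 = 2329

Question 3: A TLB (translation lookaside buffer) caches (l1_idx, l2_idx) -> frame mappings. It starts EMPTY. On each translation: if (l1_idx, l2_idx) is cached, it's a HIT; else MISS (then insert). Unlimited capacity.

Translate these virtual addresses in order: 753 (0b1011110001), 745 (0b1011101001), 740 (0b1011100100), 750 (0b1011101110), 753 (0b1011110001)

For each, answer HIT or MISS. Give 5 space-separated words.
vaddr=753: (2,7) not in TLB -> MISS, insert
vaddr=745: (2,7) in TLB -> HIT
vaddr=740: (2,7) in TLB -> HIT
vaddr=750: (2,7) in TLB -> HIT
vaddr=753: (2,7) in TLB -> HIT

Answer: MISS HIT HIT HIT HIT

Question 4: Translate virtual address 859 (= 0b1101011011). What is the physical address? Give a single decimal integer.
vaddr = 859 = 0b1101011011
Split: l1_idx=3, l2_idx=2, offset=27
L1[3] = 2
L2[2][2] = 31
paddr = 31 * 32 + 27 = 1019

Answer: 1019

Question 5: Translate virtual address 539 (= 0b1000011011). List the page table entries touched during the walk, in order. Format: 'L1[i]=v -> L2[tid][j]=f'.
Answer: L1[2]=1 -> L2[1][0]=81

Derivation:
vaddr = 539 = 0b1000011011
Split: l1_idx=2, l2_idx=0, offset=27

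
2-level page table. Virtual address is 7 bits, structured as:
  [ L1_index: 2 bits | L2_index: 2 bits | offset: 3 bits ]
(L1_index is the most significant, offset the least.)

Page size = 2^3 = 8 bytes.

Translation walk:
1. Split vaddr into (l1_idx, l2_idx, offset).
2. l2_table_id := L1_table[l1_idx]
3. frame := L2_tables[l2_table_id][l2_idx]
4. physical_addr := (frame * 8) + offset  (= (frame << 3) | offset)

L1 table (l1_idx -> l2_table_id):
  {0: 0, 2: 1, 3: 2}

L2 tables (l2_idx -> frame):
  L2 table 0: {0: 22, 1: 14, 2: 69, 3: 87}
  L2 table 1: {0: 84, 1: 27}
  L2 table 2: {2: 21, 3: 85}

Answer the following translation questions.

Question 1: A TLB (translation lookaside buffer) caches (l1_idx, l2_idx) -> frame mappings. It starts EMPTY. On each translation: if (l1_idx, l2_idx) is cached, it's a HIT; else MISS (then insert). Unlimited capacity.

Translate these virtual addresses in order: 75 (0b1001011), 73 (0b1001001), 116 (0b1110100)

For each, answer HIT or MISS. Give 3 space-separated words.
Answer: MISS HIT MISS

Derivation:
vaddr=75: (2,1) not in TLB -> MISS, insert
vaddr=73: (2,1) in TLB -> HIT
vaddr=116: (3,2) not in TLB -> MISS, insert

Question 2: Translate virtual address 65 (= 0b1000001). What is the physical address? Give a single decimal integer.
Answer: 673

Derivation:
vaddr = 65 = 0b1000001
Split: l1_idx=2, l2_idx=0, offset=1
L1[2] = 1
L2[1][0] = 84
paddr = 84 * 8 + 1 = 673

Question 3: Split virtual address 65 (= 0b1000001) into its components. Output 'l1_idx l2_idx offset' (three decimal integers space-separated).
Answer: 2 0 1

Derivation:
vaddr = 65 = 0b1000001
  top 2 bits -> l1_idx = 2
  next 2 bits -> l2_idx = 0
  bottom 3 bits -> offset = 1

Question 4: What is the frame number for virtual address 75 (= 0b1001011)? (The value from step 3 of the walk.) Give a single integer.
Answer: 27

Derivation:
vaddr = 75: l1_idx=2, l2_idx=1
L1[2] = 1; L2[1][1] = 27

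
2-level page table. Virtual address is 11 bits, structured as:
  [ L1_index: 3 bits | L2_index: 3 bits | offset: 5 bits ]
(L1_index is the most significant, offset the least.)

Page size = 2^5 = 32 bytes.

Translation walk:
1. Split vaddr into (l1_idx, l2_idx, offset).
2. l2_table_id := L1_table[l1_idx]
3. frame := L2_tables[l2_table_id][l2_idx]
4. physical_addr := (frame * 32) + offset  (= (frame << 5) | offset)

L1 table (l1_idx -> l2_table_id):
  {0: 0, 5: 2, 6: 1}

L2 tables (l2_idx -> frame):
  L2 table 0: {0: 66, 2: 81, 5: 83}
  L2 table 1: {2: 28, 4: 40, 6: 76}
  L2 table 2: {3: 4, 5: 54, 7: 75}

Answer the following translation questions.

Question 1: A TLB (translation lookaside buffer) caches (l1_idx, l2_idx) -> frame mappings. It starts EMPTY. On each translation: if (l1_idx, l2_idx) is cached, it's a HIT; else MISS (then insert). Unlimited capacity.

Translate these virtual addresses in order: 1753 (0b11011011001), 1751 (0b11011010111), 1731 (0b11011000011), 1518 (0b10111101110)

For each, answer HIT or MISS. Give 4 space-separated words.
vaddr=1753: (6,6) not in TLB -> MISS, insert
vaddr=1751: (6,6) in TLB -> HIT
vaddr=1731: (6,6) in TLB -> HIT
vaddr=1518: (5,7) not in TLB -> MISS, insert

Answer: MISS HIT HIT MISS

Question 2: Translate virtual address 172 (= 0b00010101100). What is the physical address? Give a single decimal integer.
vaddr = 172 = 0b00010101100
Split: l1_idx=0, l2_idx=5, offset=12
L1[0] = 0
L2[0][5] = 83
paddr = 83 * 32 + 12 = 2668

Answer: 2668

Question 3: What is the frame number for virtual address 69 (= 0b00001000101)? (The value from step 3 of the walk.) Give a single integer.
Answer: 81

Derivation:
vaddr = 69: l1_idx=0, l2_idx=2
L1[0] = 0; L2[0][2] = 81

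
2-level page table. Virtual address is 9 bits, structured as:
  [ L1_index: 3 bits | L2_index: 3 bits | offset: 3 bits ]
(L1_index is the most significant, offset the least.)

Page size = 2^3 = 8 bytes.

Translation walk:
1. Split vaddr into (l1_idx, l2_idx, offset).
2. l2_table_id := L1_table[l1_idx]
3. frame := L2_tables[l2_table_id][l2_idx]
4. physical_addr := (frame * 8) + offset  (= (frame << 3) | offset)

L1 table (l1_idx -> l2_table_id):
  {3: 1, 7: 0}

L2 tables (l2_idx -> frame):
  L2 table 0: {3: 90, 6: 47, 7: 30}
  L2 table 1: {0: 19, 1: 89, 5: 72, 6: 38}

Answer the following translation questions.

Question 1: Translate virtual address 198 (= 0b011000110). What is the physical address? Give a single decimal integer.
Answer: 158

Derivation:
vaddr = 198 = 0b011000110
Split: l1_idx=3, l2_idx=0, offset=6
L1[3] = 1
L2[1][0] = 19
paddr = 19 * 8 + 6 = 158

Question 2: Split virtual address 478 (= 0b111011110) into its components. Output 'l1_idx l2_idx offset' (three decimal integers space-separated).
Answer: 7 3 6

Derivation:
vaddr = 478 = 0b111011110
  top 3 bits -> l1_idx = 7
  next 3 bits -> l2_idx = 3
  bottom 3 bits -> offset = 6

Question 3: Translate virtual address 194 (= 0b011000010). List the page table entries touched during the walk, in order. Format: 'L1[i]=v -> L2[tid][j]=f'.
vaddr = 194 = 0b011000010
Split: l1_idx=3, l2_idx=0, offset=2

Answer: L1[3]=1 -> L2[1][0]=19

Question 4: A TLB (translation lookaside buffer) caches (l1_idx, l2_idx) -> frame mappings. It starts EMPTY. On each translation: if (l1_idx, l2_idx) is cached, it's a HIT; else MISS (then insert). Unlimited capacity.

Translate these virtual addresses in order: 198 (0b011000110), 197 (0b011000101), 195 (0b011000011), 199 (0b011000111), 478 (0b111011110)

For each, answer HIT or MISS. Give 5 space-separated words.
vaddr=198: (3,0) not in TLB -> MISS, insert
vaddr=197: (3,0) in TLB -> HIT
vaddr=195: (3,0) in TLB -> HIT
vaddr=199: (3,0) in TLB -> HIT
vaddr=478: (7,3) not in TLB -> MISS, insert

Answer: MISS HIT HIT HIT MISS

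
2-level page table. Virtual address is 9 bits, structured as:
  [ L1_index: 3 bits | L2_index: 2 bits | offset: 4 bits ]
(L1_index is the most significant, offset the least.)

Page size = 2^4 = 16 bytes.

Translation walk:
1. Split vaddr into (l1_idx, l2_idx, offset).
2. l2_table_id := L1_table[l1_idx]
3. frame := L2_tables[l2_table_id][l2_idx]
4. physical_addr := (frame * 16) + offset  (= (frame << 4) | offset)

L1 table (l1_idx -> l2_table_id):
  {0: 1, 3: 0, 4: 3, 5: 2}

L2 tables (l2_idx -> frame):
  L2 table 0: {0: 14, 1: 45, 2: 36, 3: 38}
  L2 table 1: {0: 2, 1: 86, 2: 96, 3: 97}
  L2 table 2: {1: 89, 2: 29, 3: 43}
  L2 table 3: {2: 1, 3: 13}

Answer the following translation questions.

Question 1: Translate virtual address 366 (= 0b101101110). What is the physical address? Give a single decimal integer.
vaddr = 366 = 0b101101110
Split: l1_idx=5, l2_idx=2, offset=14
L1[5] = 2
L2[2][2] = 29
paddr = 29 * 16 + 14 = 478

Answer: 478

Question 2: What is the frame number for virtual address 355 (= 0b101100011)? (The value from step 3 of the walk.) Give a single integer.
Answer: 29

Derivation:
vaddr = 355: l1_idx=5, l2_idx=2
L1[5] = 2; L2[2][2] = 29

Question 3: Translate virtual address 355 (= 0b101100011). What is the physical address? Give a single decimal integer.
Answer: 467

Derivation:
vaddr = 355 = 0b101100011
Split: l1_idx=5, l2_idx=2, offset=3
L1[5] = 2
L2[2][2] = 29
paddr = 29 * 16 + 3 = 467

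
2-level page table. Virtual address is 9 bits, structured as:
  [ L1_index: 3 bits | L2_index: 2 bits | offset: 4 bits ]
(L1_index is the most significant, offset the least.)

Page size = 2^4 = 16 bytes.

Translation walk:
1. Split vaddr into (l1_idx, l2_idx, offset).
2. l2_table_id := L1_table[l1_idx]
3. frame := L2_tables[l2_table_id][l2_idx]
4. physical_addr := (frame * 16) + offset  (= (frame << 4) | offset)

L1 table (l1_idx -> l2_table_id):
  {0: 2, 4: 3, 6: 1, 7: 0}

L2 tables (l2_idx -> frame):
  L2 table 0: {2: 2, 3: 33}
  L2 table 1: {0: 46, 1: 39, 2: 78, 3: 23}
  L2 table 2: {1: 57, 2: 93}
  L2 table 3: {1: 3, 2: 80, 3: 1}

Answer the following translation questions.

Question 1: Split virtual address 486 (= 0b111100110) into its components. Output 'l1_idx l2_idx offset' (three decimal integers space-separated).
vaddr = 486 = 0b111100110
  top 3 bits -> l1_idx = 7
  next 2 bits -> l2_idx = 2
  bottom 4 bits -> offset = 6

Answer: 7 2 6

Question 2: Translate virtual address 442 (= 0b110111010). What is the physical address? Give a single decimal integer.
Answer: 378

Derivation:
vaddr = 442 = 0b110111010
Split: l1_idx=6, l2_idx=3, offset=10
L1[6] = 1
L2[1][3] = 23
paddr = 23 * 16 + 10 = 378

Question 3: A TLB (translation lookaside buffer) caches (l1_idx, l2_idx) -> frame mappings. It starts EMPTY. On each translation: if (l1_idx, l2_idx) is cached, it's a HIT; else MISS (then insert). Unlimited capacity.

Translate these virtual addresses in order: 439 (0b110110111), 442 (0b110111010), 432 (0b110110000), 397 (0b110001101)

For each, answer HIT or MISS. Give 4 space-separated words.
Answer: MISS HIT HIT MISS

Derivation:
vaddr=439: (6,3) not in TLB -> MISS, insert
vaddr=442: (6,3) in TLB -> HIT
vaddr=432: (6,3) in TLB -> HIT
vaddr=397: (6,0) not in TLB -> MISS, insert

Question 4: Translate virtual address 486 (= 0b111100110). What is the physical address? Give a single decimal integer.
Answer: 38

Derivation:
vaddr = 486 = 0b111100110
Split: l1_idx=7, l2_idx=2, offset=6
L1[7] = 0
L2[0][2] = 2
paddr = 2 * 16 + 6 = 38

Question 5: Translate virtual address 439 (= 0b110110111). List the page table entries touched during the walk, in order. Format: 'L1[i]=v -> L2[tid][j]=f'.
Answer: L1[6]=1 -> L2[1][3]=23

Derivation:
vaddr = 439 = 0b110110111
Split: l1_idx=6, l2_idx=3, offset=7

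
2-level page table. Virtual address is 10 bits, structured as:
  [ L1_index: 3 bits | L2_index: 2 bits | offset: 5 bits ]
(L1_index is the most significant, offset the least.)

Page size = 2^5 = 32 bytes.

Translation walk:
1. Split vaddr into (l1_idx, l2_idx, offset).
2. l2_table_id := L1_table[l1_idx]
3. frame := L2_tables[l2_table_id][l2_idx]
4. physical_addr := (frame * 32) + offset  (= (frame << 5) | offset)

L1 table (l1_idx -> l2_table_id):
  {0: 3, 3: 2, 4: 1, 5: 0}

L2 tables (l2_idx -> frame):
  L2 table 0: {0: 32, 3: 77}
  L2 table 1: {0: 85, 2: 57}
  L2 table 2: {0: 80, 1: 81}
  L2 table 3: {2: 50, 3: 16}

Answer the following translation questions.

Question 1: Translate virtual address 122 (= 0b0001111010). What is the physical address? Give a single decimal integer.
Answer: 538

Derivation:
vaddr = 122 = 0b0001111010
Split: l1_idx=0, l2_idx=3, offset=26
L1[0] = 3
L2[3][3] = 16
paddr = 16 * 32 + 26 = 538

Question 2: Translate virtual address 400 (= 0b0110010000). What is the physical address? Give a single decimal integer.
Answer: 2576

Derivation:
vaddr = 400 = 0b0110010000
Split: l1_idx=3, l2_idx=0, offset=16
L1[3] = 2
L2[2][0] = 80
paddr = 80 * 32 + 16 = 2576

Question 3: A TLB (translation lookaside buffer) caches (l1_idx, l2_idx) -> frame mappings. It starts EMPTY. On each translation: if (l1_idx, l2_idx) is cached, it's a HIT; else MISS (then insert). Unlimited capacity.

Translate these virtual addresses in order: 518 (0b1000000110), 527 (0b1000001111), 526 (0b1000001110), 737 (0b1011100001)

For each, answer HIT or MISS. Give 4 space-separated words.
vaddr=518: (4,0) not in TLB -> MISS, insert
vaddr=527: (4,0) in TLB -> HIT
vaddr=526: (4,0) in TLB -> HIT
vaddr=737: (5,3) not in TLB -> MISS, insert

Answer: MISS HIT HIT MISS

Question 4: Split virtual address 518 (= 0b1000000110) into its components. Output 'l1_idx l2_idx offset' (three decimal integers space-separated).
Answer: 4 0 6

Derivation:
vaddr = 518 = 0b1000000110
  top 3 bits -> l1_idx = 4
  next 2 bits -> l2_idx = 0
  bottom 5 bits -> offset = 6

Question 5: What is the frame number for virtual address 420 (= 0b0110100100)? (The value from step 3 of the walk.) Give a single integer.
Answer: 81

Derivation:
vaddr = 420: l1_idx=3, l2_idx=1
L1[3] = 2; L2[2][1] = 81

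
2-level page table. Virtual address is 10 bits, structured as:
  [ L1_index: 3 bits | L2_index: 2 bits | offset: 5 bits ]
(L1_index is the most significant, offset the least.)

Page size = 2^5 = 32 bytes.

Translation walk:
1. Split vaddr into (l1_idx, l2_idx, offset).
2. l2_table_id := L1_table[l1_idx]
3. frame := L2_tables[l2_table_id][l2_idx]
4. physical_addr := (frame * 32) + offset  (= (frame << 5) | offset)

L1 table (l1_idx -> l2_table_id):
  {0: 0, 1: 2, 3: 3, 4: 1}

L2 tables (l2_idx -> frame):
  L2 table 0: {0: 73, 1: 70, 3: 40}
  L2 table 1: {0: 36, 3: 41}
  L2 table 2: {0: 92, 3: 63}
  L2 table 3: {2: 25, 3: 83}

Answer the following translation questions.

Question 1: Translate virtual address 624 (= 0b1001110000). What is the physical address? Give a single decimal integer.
vaddr = 624 = 0b1001110000
Split: l1_idx=4, l2_idx=3, offset=16
L1[4] = 1
L2[1][3] = 41
paddr = 41 * 32 + 16 = 1328

Answer: 1328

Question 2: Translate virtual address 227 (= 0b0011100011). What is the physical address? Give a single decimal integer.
vaddr = 227 = 0b0011100011
Split: l1_idx=1, l2_idx=3, offset=3
L1[1] = 2
L2[2][3] = 63
paddr = 63 * 32 + 3 = 2019

Answer: 2019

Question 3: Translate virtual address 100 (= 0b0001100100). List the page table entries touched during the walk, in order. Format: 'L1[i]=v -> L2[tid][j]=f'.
Answer: L1[0]=0 -> L2[0][3]=40

Derivation:
vaddr = 100 = 0b0001100100
Split: l1_idx=0, l2_idx=3, offset=4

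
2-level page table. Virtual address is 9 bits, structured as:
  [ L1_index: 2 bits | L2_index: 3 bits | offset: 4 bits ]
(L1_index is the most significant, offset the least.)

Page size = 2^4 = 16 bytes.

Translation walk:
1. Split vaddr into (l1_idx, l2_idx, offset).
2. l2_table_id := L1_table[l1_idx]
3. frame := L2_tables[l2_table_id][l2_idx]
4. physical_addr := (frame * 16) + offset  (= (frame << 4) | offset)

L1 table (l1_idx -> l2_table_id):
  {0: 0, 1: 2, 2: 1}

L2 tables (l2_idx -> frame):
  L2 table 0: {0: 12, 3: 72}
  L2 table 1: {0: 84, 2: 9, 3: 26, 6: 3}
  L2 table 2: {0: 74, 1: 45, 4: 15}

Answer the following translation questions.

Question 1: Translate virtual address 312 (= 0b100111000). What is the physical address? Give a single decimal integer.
Answer: 424

Derivation:
vaddr = 312 = 0b100111000
Split: l1_idx=2, l2_idx=3, offset=8
L1[2] = 1
L2[1][3] = 26
paddr = 26 * 16 + 8 = 424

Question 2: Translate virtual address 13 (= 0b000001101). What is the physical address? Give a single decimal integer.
Answer: 205

Derivation:
vaddr = 13 = 0b000001101
Split: l1_idx=0, l2_idx=0, offset=13
L1[0] = 0
L2[0][0] = 12
paddr = 12 * 16 + 13 = 205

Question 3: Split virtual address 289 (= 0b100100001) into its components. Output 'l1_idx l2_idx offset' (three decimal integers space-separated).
Answer: 2 2 1

Derivation:
vaddr = 289 = 0b100100001
  top 2 bits -> l1_idx = 2
  next 3 bits -> l2_idx = 2
  bottom 4 bits -> offset = 1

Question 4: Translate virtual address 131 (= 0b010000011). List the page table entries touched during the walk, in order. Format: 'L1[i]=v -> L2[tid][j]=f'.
Answer: L1[1]=2 -> L2[2][0]=74

Derivation:
vaddr = 131 = 0b010000011
Split: l1_idx=1, l2_idx=0, offset=3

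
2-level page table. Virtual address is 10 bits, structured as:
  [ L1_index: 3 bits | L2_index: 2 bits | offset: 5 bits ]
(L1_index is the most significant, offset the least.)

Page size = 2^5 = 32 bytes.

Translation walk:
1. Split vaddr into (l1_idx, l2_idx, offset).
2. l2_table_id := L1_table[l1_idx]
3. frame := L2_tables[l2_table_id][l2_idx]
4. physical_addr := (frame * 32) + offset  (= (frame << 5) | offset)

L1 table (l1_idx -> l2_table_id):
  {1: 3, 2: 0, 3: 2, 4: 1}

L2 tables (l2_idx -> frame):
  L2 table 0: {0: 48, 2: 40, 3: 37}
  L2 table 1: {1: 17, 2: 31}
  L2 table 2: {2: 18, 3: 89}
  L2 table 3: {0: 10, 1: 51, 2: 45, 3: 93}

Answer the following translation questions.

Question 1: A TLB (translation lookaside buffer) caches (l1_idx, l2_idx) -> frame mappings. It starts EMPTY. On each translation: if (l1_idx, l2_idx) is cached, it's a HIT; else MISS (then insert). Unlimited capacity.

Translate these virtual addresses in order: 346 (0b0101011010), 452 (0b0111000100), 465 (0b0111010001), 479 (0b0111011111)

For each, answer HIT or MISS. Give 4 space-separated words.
vaddr=346: (2,2) not in TLB -> MISS, insert
vaddr=452: (3,2) not in TLB -> MISS, insert
vaddr=465: (3,2) in TLB -> HIT
vaddr=479: (3,2) in TLB -> HIT

Answer: MISS MISS HIT HIT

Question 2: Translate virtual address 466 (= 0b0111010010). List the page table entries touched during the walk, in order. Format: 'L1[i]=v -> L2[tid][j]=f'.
Answer: L1[3]=2 -> L2[2][2]=18

Derivation:
vaddr = 466 = 0b0111010010
Split: l1_idx=3, l2_idx=2, offset=18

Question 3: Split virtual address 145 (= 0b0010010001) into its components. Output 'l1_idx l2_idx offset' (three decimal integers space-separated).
vaddr = 145 = 0b0010010001
  top 3 bits -> l1_idx = 1
  next 2 bits -> l2_idx = 0
  bottom 5 bits -> offset = 17

Answer: 1 0 17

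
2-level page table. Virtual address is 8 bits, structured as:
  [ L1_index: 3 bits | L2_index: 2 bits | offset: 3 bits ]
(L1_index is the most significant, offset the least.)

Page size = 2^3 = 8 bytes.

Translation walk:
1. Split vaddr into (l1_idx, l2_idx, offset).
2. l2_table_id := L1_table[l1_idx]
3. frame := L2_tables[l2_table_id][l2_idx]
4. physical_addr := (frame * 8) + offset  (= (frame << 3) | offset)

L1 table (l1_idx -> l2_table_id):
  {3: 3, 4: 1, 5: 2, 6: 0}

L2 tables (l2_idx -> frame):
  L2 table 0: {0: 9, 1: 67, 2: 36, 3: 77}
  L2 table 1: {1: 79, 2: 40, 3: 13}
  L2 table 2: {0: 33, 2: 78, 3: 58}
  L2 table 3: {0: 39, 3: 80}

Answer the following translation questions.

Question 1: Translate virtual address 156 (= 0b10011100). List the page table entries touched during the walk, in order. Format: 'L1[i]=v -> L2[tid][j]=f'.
vaddr = 156 = 0b10011100
Split: l1_idx=4, l2_idx=3, offset=4

Answer: L1[4]=1 -> L2[1][3]=13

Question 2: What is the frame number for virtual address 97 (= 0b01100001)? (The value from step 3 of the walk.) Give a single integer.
vaddr = 97: l1_idx=3, l2_idx=0
L1[3] = 3; L2[3][0] = 39

Answer: 39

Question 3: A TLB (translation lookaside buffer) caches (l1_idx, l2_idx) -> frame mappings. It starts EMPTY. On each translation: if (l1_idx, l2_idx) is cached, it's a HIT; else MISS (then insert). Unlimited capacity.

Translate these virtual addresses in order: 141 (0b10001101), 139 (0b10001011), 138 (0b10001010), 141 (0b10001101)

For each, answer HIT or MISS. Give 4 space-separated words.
vaddr=141: (4,1) not in TLB -> MISS, insert
vaddr=139: (4,1) in TLB -> HIT
vaddr=138: (4,1) in TLB -> HIT
vaddr=141: (4,1) in TLB -> HIT

Answer: MISS HIT HIT HIT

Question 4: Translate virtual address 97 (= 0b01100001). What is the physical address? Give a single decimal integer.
vaddr = 97 = 0b01100001
Split: l1_idx=3, l2_idx=0, offset=1
L1[3] = 3
L2[3][0] = 39
paddr = 39 * 8 + 1 = 313

Answer: 313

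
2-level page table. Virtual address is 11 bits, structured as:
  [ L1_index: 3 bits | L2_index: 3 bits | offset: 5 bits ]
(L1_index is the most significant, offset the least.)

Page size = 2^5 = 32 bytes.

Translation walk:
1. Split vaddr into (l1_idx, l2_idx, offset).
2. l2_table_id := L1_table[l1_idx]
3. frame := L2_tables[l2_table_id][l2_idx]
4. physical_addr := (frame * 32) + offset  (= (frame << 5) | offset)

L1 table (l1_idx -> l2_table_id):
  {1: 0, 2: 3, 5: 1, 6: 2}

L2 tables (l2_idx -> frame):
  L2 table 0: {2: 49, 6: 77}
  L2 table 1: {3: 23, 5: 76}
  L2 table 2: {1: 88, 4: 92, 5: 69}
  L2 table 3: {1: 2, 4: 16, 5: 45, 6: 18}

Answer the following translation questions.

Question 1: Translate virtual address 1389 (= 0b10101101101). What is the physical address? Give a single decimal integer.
Answer: 749

Derivation:
vaddr = 1389 = 0b10101101101
Split: l1_idx=5, l2_idx=3, offset=13
L1[5] = 1
L2[1][3] = 23
paddr = 23 * 32 + 13 = 749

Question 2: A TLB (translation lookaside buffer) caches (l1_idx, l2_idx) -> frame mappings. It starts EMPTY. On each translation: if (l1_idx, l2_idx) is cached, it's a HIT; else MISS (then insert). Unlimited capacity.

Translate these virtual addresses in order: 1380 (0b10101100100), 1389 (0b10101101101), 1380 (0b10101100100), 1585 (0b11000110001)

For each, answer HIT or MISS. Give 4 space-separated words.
Answer: MISS HIT HIT MISS

Derivation:
vaddr=1380: (5,3) not in TLB -> MISS, insert
vaddr=1389: (5,3) in TLB -> HIT
vaddr=1380: (5,3) in TLB -> HIT
vaddr=1585: (6,1) not in TLB -> MISS, insert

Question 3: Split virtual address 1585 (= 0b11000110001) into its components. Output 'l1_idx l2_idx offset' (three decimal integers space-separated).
Answer: 6 1 17

Derivation:
vaddr = 1585 = 0b11000110001
  top 3 bits -> l1_idx = 6
  next 3 bits -> l2_idx = 1
  bottom 5 bits -> offset = 17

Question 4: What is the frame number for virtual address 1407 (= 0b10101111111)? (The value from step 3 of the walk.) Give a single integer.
Answer: 23

Derivation:
vaddr = 1407: l1_idx=5, l2_idx=3
L1[5] = 1; L2[1][3] = 23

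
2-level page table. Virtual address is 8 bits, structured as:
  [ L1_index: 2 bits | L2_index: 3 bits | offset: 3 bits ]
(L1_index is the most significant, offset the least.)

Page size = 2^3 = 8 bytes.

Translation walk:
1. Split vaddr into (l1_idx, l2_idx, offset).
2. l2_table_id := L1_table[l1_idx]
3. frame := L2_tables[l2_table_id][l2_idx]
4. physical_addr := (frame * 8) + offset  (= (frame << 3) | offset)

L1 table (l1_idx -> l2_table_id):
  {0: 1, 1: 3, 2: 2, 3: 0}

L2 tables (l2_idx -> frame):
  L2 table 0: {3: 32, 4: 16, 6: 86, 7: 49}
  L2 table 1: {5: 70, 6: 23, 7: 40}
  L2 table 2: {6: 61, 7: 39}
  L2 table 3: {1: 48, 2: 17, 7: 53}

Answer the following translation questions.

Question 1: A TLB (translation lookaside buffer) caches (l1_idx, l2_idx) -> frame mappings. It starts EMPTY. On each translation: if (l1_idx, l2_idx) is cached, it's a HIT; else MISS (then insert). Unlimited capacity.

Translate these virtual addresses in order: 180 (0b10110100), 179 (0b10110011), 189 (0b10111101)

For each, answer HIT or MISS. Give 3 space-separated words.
vaddr=180: (2,6) not in TLB -> MISS, insert
vaddr=179: (2,6) in TLB -> HIT
vaddr=189: (2,7) not in TLB -> MISS, insert

Answer: MISS HIT MISS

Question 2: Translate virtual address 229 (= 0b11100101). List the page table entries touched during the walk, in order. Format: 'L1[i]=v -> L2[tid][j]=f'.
vaddr = 229 = 0b11100101
Split: l1_idx=3, l2_idx=4, offset=5

Answer: L1[3]=0 -> L2[0][4]=16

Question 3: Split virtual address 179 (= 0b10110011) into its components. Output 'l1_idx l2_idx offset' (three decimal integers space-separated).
vaddr = 179 = 0b10110011
  top 2 bits -> l1_idx = 2
  next 3 bits -> l2_idx = 6
  bottom 3 bits -> offset = 3

Answer: 2 6 3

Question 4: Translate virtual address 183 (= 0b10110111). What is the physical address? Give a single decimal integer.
Answer: 495

Derivation:
vaddr = 183 = 0b10110111
Split: l1_idx=2, l2_idx=6, offset=7
L1[2] = 2
L2[2][6] = 61
paddr = 61 * 8 + 7 = 495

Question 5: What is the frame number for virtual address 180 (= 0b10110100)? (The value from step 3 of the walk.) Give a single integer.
vaddr = 180: l1_idx=2, l2_idx=6
L1[2] = 2; L2[2][6] = 61

Answer: 61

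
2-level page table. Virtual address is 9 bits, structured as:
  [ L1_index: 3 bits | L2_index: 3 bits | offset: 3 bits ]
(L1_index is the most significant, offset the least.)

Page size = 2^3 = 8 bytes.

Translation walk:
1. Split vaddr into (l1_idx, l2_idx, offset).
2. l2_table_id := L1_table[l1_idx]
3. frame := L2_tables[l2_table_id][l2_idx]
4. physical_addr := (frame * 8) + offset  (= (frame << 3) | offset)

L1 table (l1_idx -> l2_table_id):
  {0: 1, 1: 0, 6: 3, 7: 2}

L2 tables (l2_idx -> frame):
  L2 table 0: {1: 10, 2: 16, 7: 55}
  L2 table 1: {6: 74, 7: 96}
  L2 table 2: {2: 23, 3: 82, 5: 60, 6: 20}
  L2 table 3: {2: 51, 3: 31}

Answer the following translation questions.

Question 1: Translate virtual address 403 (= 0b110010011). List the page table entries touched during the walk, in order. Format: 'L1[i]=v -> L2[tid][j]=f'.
Answer: L1[6]=3 -> L2[3][2]=51

Derivation:
vaddr = 403 = 0b110010011
Split: l1_idx=6, l2_idx=2, offset=3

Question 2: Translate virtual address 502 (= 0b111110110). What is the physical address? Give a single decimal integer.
vaddr = 502 = 0b111110110
Split: l1_idx=7, l2_idx=6, offset=6
L1[7] = 2
L2[2][6] = 20
paddr = 20 * 8 + 6 = 166

Answer: 166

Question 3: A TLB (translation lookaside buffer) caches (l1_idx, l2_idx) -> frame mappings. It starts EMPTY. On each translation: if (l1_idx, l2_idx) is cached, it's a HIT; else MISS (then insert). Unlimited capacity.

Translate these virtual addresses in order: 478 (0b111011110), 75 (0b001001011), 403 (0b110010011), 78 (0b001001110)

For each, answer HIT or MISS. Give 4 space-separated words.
vaddr=478: (7,3) not in TLB -> MISS, insert
vaddr=75: (1,1) not in TLB -> MISS, insert
vaddr=403: (6,2) not in TLB -> MISS, insert
vaddr=78: (1,1) in TLB -> HIT

Answer: MISS MISS MISS HIT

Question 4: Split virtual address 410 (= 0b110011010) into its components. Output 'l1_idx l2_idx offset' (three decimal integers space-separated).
vaddr = 410 = 0b110011010
  top 3 bits -> l1_idx = 6
  next 3 bits -> l2_idx = 3
  bottom 3 bits -> offset = 2

Answer: 6 3 2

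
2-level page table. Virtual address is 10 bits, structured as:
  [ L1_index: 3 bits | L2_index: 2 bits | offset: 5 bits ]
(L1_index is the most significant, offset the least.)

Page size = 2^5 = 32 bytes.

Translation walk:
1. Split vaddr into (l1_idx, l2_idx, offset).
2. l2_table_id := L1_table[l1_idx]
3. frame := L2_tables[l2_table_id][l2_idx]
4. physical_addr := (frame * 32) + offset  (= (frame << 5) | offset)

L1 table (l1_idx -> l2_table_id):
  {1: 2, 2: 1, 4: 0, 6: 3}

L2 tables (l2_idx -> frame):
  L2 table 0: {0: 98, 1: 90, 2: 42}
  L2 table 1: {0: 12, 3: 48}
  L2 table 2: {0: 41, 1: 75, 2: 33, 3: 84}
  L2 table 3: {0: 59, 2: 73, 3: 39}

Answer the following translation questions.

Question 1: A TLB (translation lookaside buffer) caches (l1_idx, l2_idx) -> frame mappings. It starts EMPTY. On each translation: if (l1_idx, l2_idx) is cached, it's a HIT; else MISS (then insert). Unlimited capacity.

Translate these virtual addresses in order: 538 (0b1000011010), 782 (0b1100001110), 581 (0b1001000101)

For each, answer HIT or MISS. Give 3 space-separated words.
vaddr=538: (4,0) not in TLB -> MISS, insert
vaddr=782: (6,0) not in TLB -> MISS, insert
vaddr=581: (4,2) not in TLB -> MISS, insert

Answer: MISS MISS MISS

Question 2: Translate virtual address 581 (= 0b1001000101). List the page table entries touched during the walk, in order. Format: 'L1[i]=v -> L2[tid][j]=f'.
vaddr = 581 = 0b1001000101
Split: l1_idx=4, l2_idx=2, offset=5

Answer: L1[4]=0 -> L2[0][2]=42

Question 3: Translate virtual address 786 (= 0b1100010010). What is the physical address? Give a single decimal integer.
vaddr = 786 = 0b1100010010
Split: l1_idx=6, l2_idx=0, offset=18
L1[6] = 3
L2[3][0] = 59
paddr = 59 * 32 + 18 = 1906

Answer: 1906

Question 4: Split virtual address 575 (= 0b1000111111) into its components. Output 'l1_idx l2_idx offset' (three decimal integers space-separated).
Answer: 4 1 31

Derivation:
vaddr = 575 = 0b1000111111
  top 3 bits -> l1_idx = 4
  next 2 bits -> l2_idx = 1
  bottom 5 bits -> offset = 31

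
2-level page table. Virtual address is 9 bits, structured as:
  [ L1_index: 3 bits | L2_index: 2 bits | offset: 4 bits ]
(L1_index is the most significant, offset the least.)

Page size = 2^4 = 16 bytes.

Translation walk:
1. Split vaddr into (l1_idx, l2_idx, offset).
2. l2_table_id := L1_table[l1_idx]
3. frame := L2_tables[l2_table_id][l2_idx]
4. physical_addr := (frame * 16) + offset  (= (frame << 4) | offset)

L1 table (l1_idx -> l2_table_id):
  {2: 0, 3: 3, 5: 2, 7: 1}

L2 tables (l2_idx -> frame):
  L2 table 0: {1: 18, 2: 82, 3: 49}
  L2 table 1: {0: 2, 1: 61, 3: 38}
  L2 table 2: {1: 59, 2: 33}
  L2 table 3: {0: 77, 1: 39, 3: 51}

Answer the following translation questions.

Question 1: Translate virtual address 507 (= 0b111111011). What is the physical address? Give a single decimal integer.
vaddr = 507 = 0b111111011
Split: l1_idx=7, l2_idx=3, offset=11
L1[7] = 1
L2[1][3] = 38
paddr = 38 * 16 + 11 = 619

Answer: 619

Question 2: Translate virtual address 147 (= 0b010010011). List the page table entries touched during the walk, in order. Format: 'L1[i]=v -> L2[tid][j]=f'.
vaddr = 147 = 0b010010011
Split: l1_idx=2, l2_idx=1, offset=3

Answer: L1[2]=0 -> L2[0][1]=18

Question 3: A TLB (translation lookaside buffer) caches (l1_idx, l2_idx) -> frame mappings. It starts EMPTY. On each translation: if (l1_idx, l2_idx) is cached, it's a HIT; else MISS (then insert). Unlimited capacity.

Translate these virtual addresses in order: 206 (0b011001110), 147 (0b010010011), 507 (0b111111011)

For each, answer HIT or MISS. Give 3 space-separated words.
Answer: MISS MISS MISS

Derivation:
vaddr=206: (3,0) not in TLB -> MISS, insert
vaddr=147: (2,1) not in TLB -> MISS, insert
vaddr=507: (7,3) not in TLB -> MISS, insert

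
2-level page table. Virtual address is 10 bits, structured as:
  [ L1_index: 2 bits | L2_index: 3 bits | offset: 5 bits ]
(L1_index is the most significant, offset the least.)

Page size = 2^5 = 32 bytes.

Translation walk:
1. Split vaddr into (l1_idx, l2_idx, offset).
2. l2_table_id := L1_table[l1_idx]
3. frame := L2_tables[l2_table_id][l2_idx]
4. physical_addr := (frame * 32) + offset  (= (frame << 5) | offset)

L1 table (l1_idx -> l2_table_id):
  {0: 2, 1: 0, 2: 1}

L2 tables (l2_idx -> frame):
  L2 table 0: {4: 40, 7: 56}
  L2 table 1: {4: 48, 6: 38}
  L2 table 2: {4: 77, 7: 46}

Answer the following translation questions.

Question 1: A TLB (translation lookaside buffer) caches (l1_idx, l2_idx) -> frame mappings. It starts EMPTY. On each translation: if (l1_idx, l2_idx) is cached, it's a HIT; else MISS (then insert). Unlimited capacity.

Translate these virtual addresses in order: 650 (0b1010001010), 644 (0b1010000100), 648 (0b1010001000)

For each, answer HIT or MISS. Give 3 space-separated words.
Answer: MISS HIT HIT

Derivation:
vaddr=650: (2,4) not in TLB -> MISS, insert
vaddr=644: (2,4) in TLB -> HIT
vaddr=648: (2,4) in TLB -> HIT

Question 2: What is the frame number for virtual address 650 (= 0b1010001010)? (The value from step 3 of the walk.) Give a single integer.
vaddr = 650: l1_idx=2, l2_idx=4
L1[2] = 1; L2[1][4] = 48

Answer: 48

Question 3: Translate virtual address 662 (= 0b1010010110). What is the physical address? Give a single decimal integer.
Answer: 1558

Derivation:
vaddr = 662 = 0b1010010110
Split: l1_idx=2, l2_idx=4, offset=22
L1[2] = 1
L2[1][4] = 48
paddr = 48 * 32 + 22 = 1558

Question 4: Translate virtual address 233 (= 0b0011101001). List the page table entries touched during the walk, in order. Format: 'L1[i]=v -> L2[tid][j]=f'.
Answer: L1[0]=2 -> L2[2][7]=46

Derivation:
vaddr = 233 = 0b0011101001
Split: l1_idx=0, l2_idx=7, offset=9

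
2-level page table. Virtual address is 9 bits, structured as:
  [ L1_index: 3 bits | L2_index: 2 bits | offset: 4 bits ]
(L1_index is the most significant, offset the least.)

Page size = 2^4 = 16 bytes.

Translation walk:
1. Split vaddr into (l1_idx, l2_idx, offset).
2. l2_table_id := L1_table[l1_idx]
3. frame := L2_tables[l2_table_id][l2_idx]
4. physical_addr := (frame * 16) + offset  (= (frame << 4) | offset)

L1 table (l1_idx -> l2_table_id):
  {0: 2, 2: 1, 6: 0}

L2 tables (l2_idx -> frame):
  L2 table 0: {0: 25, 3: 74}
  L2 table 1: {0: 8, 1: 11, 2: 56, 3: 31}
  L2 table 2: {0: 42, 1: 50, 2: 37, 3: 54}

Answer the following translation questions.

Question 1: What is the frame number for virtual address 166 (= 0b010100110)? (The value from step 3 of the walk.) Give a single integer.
Answer: 56

Derivation:
vaddr = 166: l1_idx=2, l2_idx=2
L1[2] = 1; L2[1][2] = 56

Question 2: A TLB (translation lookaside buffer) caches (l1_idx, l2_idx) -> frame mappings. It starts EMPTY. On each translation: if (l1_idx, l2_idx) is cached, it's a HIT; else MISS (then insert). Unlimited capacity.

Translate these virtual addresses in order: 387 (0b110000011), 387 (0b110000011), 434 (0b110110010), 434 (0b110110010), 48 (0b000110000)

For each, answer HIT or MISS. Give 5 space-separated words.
vaddr=387: (6,0) not in TLB -> MISS, insert
vaddr=387: (6,0) in TLB -> HIT
vaddr=434: (6,3) not in TLB -> MISS, insert
vaddr=434: (6,3) in TLB -> HIT
vaddr=48: (0,3) not in TLB -> MISS, insert

Answer: MISS HIT MISS HIT MISS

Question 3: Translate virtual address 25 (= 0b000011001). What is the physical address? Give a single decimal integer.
vaddr = 25 = 0b000011001
Split: l1_idx=0, l2_idx=1, offset=9
L1[0] = 2
L2[2][1] = 50
paddr = 50 * 16 + 9 = 809

Answer: 809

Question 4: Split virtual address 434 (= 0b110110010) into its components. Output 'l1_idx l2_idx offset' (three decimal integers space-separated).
Answer: 6 3 2

Derivation:
vaddr = 434 = 0b110110010
  top 3 bits -> l1_idx = 6
  next 2 bits -> l2_idx = 3
  bottom 4 bits -> offset = 2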